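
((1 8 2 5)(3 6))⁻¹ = (1 5 2 8)(3 6)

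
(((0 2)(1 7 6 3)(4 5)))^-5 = (0 2)(1 3 6 7)(4 5)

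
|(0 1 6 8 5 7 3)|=7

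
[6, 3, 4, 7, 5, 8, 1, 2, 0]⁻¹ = [8, 6, 7, 1, 2, 4, 0, 3, 5]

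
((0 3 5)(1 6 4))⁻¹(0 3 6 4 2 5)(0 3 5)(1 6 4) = (0 3 5 4 1 2)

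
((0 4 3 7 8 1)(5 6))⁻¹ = (0 1 8 7 3 4)(5 6)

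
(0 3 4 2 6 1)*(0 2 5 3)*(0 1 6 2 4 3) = (0 1 4 5)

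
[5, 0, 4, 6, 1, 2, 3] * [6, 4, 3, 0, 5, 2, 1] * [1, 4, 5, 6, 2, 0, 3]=[5, 3, 0, 4, 2, 6, 1]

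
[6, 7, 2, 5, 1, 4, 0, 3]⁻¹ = [6, 4, 2, 7, 5, 3, 0, 1]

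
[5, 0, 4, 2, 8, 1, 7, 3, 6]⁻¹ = [1, 5, 3, 7, 2, 0, 8, 6, 4]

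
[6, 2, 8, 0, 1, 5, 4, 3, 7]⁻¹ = [3, 4, 1, 7, 6, 5, 0, 8, 2]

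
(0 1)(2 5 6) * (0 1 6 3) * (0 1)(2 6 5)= (0 5 3 1)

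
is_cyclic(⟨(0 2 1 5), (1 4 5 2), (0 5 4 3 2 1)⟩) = no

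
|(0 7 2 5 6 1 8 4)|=8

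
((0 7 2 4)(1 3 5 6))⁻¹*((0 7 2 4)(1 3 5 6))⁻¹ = (0 2)(1 5)(3 6)(4 7)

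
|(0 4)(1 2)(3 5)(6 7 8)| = 6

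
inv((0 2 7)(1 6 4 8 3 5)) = (0 7 2)(1 5 3 8 4 6)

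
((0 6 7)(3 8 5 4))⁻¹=(0 7 6)(3 4 5 8)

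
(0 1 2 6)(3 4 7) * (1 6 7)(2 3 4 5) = (0 6)(1 3 5 2 7 4)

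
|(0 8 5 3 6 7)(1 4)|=6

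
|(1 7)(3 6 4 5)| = 4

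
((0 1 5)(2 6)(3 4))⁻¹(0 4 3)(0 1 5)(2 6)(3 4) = (1 3 4)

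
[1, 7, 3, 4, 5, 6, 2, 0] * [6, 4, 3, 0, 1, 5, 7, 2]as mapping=[0→4, 1→2, 2→0, 3→1, 4→5, 5→7, 6→3, 7→6]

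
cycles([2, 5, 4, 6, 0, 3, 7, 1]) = (0 2 4)(1 5 3 6 7)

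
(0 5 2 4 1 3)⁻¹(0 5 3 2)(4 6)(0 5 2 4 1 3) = (0 4 5 2)(1 6)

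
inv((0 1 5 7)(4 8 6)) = (0 7 5 1)(4 6 8)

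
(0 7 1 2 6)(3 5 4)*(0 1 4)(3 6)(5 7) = (0 5)(1 2 3 7 4 6)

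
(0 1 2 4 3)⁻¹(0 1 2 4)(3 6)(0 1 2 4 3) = (0 6)(1 2 4 3)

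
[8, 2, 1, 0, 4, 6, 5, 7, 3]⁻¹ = [3, 2, 1, 8, 4, 6, 5, 7, 0]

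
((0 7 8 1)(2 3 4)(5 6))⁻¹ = (0 1 8 7)(2 4 3)(5 6)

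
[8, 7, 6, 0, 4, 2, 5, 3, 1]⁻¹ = [3, 8, 5, 7, 4, 6, 2, 1, 0]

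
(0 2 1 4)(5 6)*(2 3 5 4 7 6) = (0 3 5 2 1 7 6 4)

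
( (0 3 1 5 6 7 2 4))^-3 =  (0 7 1 4 6 3 2 5)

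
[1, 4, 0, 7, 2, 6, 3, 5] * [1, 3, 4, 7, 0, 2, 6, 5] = [3, 0, 1, 5, 4, 6, 7, 2]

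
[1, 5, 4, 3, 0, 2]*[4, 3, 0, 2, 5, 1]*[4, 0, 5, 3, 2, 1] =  [3, 0, 1, 5, 2, 4]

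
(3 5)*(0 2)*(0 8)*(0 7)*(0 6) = (0 2 8 7 6)(3 5)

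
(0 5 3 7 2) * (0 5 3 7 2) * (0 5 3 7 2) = (0 7 5 2 3)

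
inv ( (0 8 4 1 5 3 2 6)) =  (0 6 2 3 5 1 4 8)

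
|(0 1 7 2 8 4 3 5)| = 8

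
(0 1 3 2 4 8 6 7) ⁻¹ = (0 7 6 8 4 2 3 1) 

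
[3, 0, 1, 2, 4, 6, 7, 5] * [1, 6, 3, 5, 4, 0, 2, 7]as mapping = [0→5, 1→1, 2→6, 3→3, 4→4, 5→2, 6→7, 7→0]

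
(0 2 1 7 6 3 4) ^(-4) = (0 7 4 1 3 2 6) 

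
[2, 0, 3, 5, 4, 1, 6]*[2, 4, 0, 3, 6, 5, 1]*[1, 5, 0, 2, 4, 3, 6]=[1, 0, 2, 3, 6, 4, 5]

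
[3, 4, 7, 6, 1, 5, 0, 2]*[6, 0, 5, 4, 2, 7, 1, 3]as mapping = [0→4, 1→2, 2→3, 3→1, 4→0, 5→7, 6→6, 7→5]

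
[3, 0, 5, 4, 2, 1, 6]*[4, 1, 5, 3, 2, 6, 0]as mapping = [0→3, 1→4, 2→6, 3→2, 4→5, 5→1, 6→0]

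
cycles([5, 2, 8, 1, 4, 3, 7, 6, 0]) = (0 5 3 1 2 8)(6 7)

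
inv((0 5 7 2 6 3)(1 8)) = (0 3 6 2 7 5)(1 8)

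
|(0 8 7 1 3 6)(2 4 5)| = 6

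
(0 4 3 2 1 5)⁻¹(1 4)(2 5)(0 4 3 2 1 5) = (0 1)(3 5)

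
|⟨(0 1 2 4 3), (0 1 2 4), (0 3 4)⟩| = 120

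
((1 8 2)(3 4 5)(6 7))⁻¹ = (1 2 8)(3 5 4)(6 7)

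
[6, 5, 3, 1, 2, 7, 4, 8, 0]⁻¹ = [8, 3, 4, 2, 6, 1, 0, 5, 7]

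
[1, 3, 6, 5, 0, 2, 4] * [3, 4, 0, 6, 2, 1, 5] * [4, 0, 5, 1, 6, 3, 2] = [6, 2, 3, 0, 1, 4, 5]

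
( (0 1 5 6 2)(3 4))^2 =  (0 5 2 1 6)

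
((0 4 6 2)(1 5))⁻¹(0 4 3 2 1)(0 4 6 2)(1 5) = (0 5 4 6 3)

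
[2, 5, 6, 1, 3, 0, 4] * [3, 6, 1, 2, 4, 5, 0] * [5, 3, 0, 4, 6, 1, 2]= [3, 1, 5, 2, 0, 4, 6]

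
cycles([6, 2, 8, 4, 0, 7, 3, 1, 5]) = (0 6 3 4)(1 2 8 5 7)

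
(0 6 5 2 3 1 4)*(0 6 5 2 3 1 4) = (0 5 3 4 6 2 1)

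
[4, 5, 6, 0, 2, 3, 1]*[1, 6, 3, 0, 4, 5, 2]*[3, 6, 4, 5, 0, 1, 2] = [0, 1, 4, 6, 5, 3, 2]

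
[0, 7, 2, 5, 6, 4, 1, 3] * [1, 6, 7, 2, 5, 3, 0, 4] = [1, 4, 7, 3, 0, 5, 6, 2]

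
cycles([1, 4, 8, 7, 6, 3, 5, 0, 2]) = (0 1 4 6 5 3 7)(2 8)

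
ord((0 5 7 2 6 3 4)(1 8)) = 14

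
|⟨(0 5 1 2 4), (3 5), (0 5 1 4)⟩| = 720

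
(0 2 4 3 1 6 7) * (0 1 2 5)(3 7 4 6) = (0 5)(1 3 2 6 4 7)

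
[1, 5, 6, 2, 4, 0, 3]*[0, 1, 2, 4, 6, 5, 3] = [1, 5, 3, 2, 6, 0, 4]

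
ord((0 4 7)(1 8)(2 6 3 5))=12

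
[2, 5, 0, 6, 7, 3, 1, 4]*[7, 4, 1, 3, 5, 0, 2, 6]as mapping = [0→1, 1→0, 2→7, 3→2, 4→6, 5→3, 6→4, 7→5]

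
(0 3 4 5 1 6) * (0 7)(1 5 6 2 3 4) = (0 4 6 7)(1 2 3)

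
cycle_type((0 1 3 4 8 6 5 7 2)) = 9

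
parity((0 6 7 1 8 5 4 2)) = odd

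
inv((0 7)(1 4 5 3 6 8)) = (0 7)(1 8 6 3 5 4)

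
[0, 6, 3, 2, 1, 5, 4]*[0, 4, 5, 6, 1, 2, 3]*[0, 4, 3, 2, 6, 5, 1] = [0, 2, 1, 5, 6, 3, 4] 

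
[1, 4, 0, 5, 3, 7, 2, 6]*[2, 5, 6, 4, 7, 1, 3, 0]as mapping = [0→5, 1→7, 2→2, 3→1, 4→4, 5→0, 6→6, 7→3]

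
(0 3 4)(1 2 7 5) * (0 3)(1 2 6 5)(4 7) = (1 6 5 2 4 3 7)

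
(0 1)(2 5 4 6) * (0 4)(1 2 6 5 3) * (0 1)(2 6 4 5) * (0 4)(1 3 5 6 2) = (0 2 5 3 4 1 6)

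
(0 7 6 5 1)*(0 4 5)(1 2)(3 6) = (0 7 3 6)(1 4 5 2)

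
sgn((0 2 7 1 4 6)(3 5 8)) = -1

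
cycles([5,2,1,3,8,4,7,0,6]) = (0 5 4 8 6 7)(1 2)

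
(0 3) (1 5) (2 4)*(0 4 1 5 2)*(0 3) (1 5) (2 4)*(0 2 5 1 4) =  (0 2 1) (3 5 4) 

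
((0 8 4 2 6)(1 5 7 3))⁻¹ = (0 6 2 4 8)(1 3 7 5)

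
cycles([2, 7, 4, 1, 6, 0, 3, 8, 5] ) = (0 2 4 6 3 1 7 8 5)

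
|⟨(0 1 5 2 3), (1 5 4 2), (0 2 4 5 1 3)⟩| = 720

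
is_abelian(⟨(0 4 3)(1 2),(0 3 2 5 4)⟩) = no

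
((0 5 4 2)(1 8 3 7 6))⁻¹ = (0 2 4 5)(1 6 7 3 8)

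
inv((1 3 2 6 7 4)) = (1 4 7 6 2 3)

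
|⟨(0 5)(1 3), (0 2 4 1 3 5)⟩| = 120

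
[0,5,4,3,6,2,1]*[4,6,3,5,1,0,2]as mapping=[0→4,1→0,2→1,3→5,4→2,5→3,6→6]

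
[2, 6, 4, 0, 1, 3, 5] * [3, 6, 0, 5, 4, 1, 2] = [0, 2, 4, 3, 6, 5, 1]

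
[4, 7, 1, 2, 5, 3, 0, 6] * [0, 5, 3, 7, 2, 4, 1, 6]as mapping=[0→2, 1→6, 2→5, 3→3, 4→4, 5→7, 6→0, 7→1]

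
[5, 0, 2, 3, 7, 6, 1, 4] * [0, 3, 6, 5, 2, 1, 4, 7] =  [1, 0, 6, 5, 7, 4, 3, 2]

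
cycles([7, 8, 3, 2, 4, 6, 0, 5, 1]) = (0 7 5 6)(1 8)(2 3)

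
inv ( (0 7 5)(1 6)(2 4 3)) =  (0 5 7)(1 6)(2 3 4)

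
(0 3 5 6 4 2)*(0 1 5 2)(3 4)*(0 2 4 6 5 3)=(0 6)(1 3 4 2)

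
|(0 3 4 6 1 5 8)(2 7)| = 14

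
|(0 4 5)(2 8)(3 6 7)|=6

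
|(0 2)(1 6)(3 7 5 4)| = 4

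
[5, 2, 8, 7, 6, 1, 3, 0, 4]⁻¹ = [7, 5, 1, 6, 8, 0, 4, 3, 2]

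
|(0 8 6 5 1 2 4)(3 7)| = 14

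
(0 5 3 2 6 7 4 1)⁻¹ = (0 1 4 7 6 2 3 5)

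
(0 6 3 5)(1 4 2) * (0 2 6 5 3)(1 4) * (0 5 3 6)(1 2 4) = (0 3 6 5 4)(1 2)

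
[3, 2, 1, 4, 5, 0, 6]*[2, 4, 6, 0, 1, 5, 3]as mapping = [0→0, 1→6, 2→4, 3→1, 4→5, 5→2, 6→3]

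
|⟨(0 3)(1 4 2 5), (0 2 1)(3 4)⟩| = 72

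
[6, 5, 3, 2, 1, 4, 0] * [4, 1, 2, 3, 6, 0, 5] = [5, 0, 3, 2, 1, 6, 4]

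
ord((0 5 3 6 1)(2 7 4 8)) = 20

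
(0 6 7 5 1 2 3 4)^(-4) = (0 1)(2 6)(3 7)(4 5)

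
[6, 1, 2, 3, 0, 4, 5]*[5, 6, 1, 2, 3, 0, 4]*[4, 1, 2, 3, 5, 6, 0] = [5, 0, 1, 2, 6, 3, 4]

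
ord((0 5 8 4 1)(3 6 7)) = 15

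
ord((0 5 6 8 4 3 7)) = 7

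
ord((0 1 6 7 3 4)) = 6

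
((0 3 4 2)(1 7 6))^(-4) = (1 6 7)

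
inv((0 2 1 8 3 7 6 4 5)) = (0 5 4 6 7 3 8 1 2)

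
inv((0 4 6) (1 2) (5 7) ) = (0 6 4) (1 2) (5 7) 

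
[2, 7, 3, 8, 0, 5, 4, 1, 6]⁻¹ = [4, 7, 0, 2, 6, 5, 8, 1, 3]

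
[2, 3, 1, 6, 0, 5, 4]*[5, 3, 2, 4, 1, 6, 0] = [2, 4, 3, 0, 5, 6, 1]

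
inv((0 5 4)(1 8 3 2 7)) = (0 4 5)(1 7 2 3 8)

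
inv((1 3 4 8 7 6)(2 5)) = (1 6 7 8 4 3)(2 5)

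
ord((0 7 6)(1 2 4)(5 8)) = 6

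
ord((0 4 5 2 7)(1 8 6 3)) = 20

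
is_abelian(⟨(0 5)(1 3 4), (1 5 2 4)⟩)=no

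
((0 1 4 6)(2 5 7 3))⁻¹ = (0 6 4 1)(2 3 7 5)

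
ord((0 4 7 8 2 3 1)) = 7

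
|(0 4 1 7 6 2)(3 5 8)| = 6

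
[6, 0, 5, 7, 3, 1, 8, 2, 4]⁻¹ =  [1, 5, 7, 4, 8, 2, 0, 3, 6]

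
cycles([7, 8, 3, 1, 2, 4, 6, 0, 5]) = (0 7)(1 8 5 4 2 3)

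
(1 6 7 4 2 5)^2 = (1 7 2)(4 5 6)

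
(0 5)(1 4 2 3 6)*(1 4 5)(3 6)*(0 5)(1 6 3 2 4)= (0 6 1)(2 3)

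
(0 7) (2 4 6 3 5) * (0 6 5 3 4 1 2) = (0 7 6 4 5) (1 2) 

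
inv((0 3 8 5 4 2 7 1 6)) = (0 6 1 7 2 4 5 8 3)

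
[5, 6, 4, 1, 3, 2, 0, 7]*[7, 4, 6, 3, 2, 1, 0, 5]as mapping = [0→1, 1→0, 2→2, 3→4, 4→3, 5→6, 6→7, 7→5]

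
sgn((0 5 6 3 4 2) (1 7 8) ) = -1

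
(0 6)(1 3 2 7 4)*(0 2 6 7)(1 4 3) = (0 7 3 6 2)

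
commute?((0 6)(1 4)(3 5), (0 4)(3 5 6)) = no:(0 6)(1 4)(3 5)*(0 4)(3 5 6) = (0 3 6 4 1), (0 4)(3 5 6)*(0 6)(1 4)(3 5) = (0 1 4 6 5)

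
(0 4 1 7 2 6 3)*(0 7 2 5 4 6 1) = (0 6 3 7 5 4)(1 2)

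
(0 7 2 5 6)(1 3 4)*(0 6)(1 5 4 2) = (0 7 1 3 2 4 5)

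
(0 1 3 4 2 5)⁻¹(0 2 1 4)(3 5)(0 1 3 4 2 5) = (0 4)(1 5 3 2)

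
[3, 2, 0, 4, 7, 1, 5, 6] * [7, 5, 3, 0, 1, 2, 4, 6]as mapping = [0→0, 1→3, 2→7, 3→1, 4→6, 5→5, 6→2, 7→4]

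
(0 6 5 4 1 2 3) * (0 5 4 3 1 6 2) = (0 2 1) (3 5) (4 6) 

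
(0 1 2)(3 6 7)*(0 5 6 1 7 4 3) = (0 7)(1 2 5 6 4 3)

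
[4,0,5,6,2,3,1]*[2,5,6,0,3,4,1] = [3,2,4,1,6,0,5]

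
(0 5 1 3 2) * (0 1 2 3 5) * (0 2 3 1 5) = (0 2 5 3 1) 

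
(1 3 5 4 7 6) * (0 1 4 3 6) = (0 1 6 4 7)(3 5)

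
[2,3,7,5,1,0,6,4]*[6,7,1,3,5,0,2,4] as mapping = [0→1,1→3,2→4,3→0,4→7,5→6,6→2,7→5] 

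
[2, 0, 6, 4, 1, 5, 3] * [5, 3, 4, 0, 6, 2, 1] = [4, 5, 1, 6, 3, 2, 0]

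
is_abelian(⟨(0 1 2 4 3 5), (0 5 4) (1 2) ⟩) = no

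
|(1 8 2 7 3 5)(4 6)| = 6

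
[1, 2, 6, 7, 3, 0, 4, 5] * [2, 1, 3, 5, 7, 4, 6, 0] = [1, 3, 6, 0, 5, 2, 7, 4]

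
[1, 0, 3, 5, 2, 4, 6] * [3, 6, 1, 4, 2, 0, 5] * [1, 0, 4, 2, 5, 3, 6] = [6, 2, 5, 1, 0, 4, 3]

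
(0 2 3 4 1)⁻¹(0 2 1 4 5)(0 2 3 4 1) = (0 1 5 2 3)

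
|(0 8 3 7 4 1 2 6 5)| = 9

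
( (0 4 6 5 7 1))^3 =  (0 5)(1 6)(4 7)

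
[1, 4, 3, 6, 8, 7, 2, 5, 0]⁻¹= [8, 0, 6, 2, 1, 7, 3, 5, 4]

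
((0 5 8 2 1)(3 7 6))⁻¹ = (0 1 2 8 5)(3 6 7)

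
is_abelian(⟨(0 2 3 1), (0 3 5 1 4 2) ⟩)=no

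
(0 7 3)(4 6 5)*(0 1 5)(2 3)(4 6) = (0 7 2 3 1 5 6)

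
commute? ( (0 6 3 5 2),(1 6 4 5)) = no: (0 6 3 5 2)*(1 6 4 5) = (0 4 5 2)(1 6 3),(1 6 4 5)*(0 6 3 5 2) = (0 6 4 2)(1 3 5)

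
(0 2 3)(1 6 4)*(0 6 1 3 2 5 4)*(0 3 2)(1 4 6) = (0 5 6 3 1 4 2)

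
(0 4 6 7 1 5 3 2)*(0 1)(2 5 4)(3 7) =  (0 2 1 4 6 3 5 7)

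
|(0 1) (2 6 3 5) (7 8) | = 4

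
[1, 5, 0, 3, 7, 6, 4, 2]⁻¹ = [2, 0, 7, 3, 6, 1, 5, 4]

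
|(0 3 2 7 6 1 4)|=7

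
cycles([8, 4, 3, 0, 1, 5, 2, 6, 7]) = (0 8 7 6 2 3)(1 4)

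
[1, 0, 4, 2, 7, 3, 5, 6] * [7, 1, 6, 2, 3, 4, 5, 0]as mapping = [0→1, 1→7, 2→3, 3→6, 4→0, 5→2, 6→4, 7→5]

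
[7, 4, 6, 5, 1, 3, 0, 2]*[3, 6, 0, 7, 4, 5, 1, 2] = [2, 4, 1, 5, 6, 7, 3, 0]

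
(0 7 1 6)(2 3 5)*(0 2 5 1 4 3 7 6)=(0 6 2 7 4 3 1)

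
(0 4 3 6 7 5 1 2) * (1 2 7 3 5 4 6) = (0 6 3 1 7 4 5 2)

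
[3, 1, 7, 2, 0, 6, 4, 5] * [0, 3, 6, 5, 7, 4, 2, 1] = [5, 3, 1, 6, 0, 2, 7, 4]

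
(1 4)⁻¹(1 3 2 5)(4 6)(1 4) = (1 6)(2 5 4 3)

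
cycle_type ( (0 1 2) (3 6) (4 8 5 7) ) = 2.3.4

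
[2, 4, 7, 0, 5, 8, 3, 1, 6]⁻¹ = [3, 7, 0, 6, 1, 4, 8, 2, 5]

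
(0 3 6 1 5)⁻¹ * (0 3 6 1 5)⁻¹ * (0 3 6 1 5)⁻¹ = (0 6 5 3 1)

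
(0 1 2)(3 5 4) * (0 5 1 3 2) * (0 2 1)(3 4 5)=(0 4 1 2 3)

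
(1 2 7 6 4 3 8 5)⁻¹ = (1 5 8 3 4 6 7 2)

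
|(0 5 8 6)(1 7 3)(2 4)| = 12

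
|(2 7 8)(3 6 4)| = 3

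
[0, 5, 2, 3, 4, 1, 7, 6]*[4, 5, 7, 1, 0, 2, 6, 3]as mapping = [0→4, 1→2, 2→7, 3→1, 4→0, 5→5, 6→3, 7→6]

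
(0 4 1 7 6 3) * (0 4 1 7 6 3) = (0 1 6)(3 4 7)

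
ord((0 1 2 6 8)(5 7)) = 10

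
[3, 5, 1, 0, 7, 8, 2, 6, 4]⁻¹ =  [3, 2, 6, 0, 8, 1, 7, 4, 5]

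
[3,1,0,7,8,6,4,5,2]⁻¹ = [2,1,8,0,6,7,5,3,4]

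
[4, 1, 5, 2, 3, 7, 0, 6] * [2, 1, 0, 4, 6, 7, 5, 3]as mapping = [0→6, 1→1, 2→7, 3→0, 4→4, 5→3, 6→2, 7→5]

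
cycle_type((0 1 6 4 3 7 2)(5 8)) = 2.7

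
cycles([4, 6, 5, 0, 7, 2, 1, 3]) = (0 4 7 3)(1 6)(2 5)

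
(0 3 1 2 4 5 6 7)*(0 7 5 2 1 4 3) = (2 3 4) (5 6) 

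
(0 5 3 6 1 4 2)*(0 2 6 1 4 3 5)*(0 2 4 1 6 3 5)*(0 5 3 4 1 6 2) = (1 3 2)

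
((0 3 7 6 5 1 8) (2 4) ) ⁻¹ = (0 8 1 5 6 7 3) (2 4) 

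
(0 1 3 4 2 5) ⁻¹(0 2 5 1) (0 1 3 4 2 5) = (0 3 1 5) 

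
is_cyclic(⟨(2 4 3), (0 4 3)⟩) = no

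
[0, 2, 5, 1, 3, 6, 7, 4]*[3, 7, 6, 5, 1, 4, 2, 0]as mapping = [0→3, 1→6, 2→4, 3→7, 4→5, 5→2, 6→0, 7→1]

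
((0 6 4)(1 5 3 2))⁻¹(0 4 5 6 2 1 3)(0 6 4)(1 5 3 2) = (0 3 4 1 5 2 6)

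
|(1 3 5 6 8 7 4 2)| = 8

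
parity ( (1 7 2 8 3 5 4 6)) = odd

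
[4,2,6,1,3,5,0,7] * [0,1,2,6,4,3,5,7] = [4,2,5,1,6,3,0,7]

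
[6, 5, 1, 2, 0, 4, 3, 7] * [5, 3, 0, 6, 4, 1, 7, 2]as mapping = [0→7, 1→1, 2→3, 3→0, 4→5, 5→4, 6→6, 7→2]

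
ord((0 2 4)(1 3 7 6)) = 12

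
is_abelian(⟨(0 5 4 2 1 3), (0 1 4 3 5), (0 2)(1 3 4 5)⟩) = no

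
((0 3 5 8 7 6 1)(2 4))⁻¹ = (0 1 6 7 8 5 3)(2 4)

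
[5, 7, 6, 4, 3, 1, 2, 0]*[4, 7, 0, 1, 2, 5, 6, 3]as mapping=[0→5, 1→3, 2→6, 3→2, 4→1, 5→7, 6→0, 7→4]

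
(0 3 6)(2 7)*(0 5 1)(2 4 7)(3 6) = (0 6 5 1)(4 7)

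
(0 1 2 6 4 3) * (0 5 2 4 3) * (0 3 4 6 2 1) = (1 6 4 3 5)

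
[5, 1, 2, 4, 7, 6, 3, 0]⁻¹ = [7, 1, 2, 6, 3, 0, 5, 4]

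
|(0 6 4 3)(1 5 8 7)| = 4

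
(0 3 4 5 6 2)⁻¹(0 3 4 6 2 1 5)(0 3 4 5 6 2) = (0 1 6 3 4 5 2)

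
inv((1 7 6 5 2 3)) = (1 3 2 5 6 7)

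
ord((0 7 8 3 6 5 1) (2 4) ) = 14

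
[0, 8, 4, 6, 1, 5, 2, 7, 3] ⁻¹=[0, 4, 6, 8, 2, 5, 3, 7, 1] 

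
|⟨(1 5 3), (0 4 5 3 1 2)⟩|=720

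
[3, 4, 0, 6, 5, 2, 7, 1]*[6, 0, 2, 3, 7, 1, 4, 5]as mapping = [0→3, 1→7, 2→6, 3→4, 4→1, 5→2, 6→5, 7→0]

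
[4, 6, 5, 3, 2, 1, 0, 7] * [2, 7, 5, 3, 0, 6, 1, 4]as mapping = [0→0, 1→1, 2→6, 3→3, 4→5, 5→7, 6→2, 7→4]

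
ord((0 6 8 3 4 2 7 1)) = 8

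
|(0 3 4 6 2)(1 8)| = 10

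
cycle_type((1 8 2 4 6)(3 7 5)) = 3.5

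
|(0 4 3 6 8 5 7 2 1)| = 9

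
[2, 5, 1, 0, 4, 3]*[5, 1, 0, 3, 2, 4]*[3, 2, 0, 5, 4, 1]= [3, 4, 2, 1, 0, 5]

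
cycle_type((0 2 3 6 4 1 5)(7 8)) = 2.7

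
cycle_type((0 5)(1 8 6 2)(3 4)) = 2^2.4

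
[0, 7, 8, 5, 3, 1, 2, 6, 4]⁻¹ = [0, 5, 6, 4, 8, 3, 7, 1, 2]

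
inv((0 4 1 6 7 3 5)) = (0 5 3 7 6 1 4)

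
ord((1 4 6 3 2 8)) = 6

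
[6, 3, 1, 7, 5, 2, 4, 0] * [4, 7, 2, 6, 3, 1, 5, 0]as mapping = [0→5, 1→6, 2→7, 3→0, 4→1, 5→2, 6→3, 7→4]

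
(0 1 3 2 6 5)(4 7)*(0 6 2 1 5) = (0 5 6)(1 3)(4 7)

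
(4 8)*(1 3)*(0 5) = (0 5)(1 3)(4 8)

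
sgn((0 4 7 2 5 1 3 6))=-1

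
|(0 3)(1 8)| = 2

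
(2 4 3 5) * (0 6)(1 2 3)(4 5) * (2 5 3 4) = (0 6)(1 5 4)(2 3)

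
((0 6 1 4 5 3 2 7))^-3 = (0 3 1 7 5 6 2 4)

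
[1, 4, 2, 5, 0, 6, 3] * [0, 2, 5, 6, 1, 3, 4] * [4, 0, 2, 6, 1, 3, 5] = [2, 0, 3, 6, 4, 1, 5]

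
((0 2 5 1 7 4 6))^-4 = (0 1 6 5 4 2 7)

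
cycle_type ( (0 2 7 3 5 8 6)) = 7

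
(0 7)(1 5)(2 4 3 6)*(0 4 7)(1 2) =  (1 5 2 7 4 3 6)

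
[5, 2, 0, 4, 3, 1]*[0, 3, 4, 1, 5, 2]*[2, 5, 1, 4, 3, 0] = [1, 3, 2, 0, 5, 4]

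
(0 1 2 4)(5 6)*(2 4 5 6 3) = (0 1 4)(2 5 3)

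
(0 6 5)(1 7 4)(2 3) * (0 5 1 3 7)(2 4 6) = (0 2 7 6 1)(3 4)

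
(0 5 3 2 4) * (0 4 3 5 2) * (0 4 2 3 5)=(0 3 4 2 5)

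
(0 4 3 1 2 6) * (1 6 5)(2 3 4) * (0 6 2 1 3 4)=(0 1 4)(2 5 3)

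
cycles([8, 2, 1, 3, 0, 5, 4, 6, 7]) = (0 8 7 6 4) (1 2) 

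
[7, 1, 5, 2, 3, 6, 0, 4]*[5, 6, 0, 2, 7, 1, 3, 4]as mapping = [0→4, 1→6, 2→1, 3→0, 4→2, 5→3, 6→5, 7→7]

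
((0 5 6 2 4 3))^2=(0 6 4)(2 3 5)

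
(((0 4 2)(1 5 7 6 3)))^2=(0 2 4)(1 7 3 5 6)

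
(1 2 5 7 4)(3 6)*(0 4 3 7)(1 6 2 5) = (0 4 6 7 3 2 1 5)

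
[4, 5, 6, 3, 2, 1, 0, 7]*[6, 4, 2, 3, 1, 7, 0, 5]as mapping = [0→1, 1→7, 2→0, 3→3, 4→2, 5→4, 6→6, 7→5]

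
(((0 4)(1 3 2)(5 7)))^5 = (0 4)(1 2 3)(5 7)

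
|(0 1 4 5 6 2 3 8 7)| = 9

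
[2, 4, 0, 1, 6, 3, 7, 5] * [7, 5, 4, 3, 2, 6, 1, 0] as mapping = [0→4, 1→2, 2→7, 3→5, 4→1, 5→3, 6→0, 7→6] 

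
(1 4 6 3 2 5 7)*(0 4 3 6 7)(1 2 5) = (0 4 7 2 1 3 5)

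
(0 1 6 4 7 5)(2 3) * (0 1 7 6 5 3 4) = (0 7 3 2 4 6)(1 5)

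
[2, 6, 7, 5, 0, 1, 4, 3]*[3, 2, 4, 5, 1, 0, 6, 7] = [4, 6, 7, 0, 3, 2, 1, 5]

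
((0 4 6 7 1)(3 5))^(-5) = (3 5)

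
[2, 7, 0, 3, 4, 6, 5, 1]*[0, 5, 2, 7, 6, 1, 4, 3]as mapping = [0→2, 1→3, 2→0, 3→7, 4→6, 5→4, 6→1, 7→5]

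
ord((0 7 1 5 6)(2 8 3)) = 15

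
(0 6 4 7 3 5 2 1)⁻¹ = (0 1 2 5 3 7 4 6)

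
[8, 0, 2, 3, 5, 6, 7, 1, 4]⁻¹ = [1, 7, 2, 3, 8, 4, 5, 6, 0]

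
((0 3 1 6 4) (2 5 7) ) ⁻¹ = (0 4 6 1 3) (2 7 5) 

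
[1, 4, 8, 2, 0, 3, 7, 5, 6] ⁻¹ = [4, 0, 3, 5, 1, 7, 8, 6, 2] 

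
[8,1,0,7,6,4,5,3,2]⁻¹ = [2,1,8,7,5,6,4,3,0]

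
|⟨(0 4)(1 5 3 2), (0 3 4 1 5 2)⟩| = 720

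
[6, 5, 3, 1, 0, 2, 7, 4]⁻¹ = [4, 3, 5, 2, 7, 1, 0, 6]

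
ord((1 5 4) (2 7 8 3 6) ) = 15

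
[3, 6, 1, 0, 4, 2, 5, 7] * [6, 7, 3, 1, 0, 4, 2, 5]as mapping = [0→1, 1→2, 2→7, 3→6, 4→0, 5→3, 6→4, 7→5]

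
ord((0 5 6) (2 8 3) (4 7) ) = 6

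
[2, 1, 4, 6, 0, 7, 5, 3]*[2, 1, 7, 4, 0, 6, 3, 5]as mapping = [0→7, 1→1, 2→0, 3→3, 4→2, 5→5, 6→6, 7→4]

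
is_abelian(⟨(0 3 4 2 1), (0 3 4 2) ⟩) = no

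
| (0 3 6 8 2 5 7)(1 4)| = 14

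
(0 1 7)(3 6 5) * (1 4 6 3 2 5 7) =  (0 4 6 7)(2 5)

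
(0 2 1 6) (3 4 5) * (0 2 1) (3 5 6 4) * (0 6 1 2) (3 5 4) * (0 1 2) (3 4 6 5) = (1 4 2 5 6) 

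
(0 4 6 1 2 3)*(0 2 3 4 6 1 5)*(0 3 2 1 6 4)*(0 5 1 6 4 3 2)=(0 3 6 1)(2 5)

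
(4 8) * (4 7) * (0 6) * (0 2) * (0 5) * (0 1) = (0 6 2 5 1)(4 8 7)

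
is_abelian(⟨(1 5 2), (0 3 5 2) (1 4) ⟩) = no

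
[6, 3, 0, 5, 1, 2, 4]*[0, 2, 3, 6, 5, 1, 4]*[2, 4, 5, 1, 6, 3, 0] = [6, 0, 2, 4, 5, 1, 3]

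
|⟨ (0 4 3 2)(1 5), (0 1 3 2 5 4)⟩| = 72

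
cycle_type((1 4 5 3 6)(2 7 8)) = 3.5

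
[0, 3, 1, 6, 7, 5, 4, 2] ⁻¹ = [0, 2, 7, 1, 6, 5, 3, 4] 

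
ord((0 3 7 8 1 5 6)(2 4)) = 14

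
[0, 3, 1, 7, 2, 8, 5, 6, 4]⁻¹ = [0, 2, 4, 1, 8, 6, 7, 3, 5]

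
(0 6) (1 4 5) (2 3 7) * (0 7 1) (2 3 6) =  (0 2 6 7 3 1 4 5) 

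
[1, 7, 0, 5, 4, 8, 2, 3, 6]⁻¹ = [2, 0, 6, 7, 4, 3, 8, 1, 5]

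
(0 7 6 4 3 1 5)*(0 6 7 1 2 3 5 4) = (0 1 4 5 6)(2 3)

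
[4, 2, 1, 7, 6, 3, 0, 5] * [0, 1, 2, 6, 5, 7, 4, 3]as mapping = [0→5, 1→2, 2→1, 3→3, 4→4, 5→6, 6→0, 7→7]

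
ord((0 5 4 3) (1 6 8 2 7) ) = 20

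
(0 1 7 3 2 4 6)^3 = (0 3 6 7 4 1 2)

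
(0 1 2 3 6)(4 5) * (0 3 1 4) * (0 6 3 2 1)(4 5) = (0 5 6 2)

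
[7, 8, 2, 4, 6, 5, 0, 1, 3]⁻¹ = [6, 7, 2, 8, 3, 5, 4, 0, 1]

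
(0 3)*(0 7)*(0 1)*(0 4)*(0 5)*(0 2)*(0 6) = (0 3 7 1 4 5 2 6)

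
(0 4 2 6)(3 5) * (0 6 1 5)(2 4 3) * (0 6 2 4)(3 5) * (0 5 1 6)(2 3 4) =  (0 1 4 5 2 6 3)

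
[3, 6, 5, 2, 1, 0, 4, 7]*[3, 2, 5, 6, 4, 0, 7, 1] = [6, 7, 0, 5, 2, 3, 4, 1]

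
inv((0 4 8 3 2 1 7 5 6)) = (0 6 5 7 1 2 3 8 4)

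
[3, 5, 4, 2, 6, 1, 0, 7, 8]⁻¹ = [6, 5, 3, 0, 2, 1, 4, 7, 8]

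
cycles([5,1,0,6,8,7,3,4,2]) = (0 5 7 4 8 2)(3 6)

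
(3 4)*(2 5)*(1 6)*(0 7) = (0 7)(1 6)(2 5)(3 4)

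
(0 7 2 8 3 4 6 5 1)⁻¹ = (0 1 5 6 4 3 8 2 7)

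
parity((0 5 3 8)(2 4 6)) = odd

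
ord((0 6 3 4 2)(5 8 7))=15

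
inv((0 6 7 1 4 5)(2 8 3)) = (0 5 4 1 7 6)(2 3 8)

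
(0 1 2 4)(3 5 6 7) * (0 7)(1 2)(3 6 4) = (0 2 3 5 4 7 6)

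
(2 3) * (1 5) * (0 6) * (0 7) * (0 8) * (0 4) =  (0 6 7 8 4)(1 5)(2 3)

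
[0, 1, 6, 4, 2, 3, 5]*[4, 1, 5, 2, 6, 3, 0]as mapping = [0→4, 1→1, 2→0, 3→6, 4→5, 5→2, 6→3]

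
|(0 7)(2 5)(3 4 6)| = 6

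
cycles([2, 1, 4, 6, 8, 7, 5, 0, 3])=(0 2 4 8 3 6 5 7)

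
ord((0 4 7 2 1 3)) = 6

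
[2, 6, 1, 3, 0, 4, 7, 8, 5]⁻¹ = [4, 2, 0, 3, 5, 8, 1, 6, 7]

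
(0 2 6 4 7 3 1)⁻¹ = (0 1 3 7 4 6 2)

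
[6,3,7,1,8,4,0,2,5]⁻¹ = [6,3,7,1,5,8,0,2,4]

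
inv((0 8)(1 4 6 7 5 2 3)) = (0 8)(1 3 2 5 7 6 4)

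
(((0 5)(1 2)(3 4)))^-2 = ()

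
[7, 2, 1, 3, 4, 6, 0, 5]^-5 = [6, 2, 1, 3, 4, 7, 5, 0]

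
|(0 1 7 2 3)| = 5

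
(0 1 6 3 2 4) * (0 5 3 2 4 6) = (0 1)(2 6)(3 4 5)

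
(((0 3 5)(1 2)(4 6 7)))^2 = (0 5 3)(4 7 6)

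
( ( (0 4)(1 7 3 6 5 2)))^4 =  (1 5 3)(2 6 7)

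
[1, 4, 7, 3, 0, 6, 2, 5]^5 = [4, 0, 7, 3, 1, 6, 2, 5]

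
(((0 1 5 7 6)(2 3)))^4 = (0 6 7 5 1)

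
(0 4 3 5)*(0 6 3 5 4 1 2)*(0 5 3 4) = (0 1 2 5 6 4 3)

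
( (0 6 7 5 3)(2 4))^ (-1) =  (0 3 5 7 6)(2 4)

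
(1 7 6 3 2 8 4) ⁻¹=(1 4 8 2 3 6 7) 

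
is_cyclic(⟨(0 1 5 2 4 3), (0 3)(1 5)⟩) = no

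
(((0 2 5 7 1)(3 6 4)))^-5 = (3 6 4)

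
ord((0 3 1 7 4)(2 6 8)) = 15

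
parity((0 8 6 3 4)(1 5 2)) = even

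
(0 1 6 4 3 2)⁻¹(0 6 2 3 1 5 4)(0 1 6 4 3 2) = (0 2 6 5 3 1 4)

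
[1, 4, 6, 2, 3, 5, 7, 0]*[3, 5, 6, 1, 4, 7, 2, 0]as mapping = [0→5, 1→4, 2→2, 3→6, 4→1, 5→7, 6→0, 7→3]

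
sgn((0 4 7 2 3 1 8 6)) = -1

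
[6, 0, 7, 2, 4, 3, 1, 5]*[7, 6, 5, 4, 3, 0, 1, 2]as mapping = [0→1, 1→7, 2→2, 3→5, 4→3, 5→4, 6→6, 7→0]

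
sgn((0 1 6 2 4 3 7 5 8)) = 1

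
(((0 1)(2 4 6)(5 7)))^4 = (2 4 6)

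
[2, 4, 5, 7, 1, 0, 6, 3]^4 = [2, 1, 5, 3, 4, 0, 6, 7]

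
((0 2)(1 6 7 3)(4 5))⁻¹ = (0 2)(1 3 7 6)(4 5)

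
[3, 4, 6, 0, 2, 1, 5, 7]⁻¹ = [3, 5, 4, 0, 1, 6, 2, 7]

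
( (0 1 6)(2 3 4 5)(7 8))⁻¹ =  (0 6 1)(2 5 4 3)(7 8)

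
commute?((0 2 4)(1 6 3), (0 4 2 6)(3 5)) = no:(0 2 4)(1 6 3)*(0 4 2 6)(3 5) = (0 6 5 3 1), (0 4 2 6)(3 5)*(0 2 4)(1 6 3) = (1 6 2 3 5)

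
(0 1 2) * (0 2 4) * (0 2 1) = (1 4 2)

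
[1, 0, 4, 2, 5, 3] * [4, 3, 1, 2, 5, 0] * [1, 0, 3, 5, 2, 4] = [5, 2, 4, 0, 1, 3]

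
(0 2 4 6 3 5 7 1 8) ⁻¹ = (0 8 1 7 5 3 6 4 2) 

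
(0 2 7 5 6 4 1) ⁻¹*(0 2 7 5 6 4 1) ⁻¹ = (0 4 5 2 1 6 7) 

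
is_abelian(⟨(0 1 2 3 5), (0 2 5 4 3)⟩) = no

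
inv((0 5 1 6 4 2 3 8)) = (0 8 3 2 4 6 1 5)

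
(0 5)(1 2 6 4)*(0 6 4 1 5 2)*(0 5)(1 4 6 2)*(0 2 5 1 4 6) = (0 4 2)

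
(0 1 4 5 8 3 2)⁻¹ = (0 2 3 8 5 4 1)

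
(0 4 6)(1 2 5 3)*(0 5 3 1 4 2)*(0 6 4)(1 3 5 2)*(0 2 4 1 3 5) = (0 3 2)(1 6 4)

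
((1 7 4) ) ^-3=() 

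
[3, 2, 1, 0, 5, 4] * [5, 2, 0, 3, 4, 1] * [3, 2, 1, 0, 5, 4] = [0, 3, 1, 4, 2, 5]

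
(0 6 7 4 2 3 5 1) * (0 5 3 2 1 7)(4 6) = (0 4 1 5 7 6)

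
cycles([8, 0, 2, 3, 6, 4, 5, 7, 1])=(0 8 1)(4 6 5)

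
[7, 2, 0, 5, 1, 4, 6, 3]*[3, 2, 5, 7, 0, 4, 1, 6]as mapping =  [0→6, 1→5, 2→3, 3→4, 4→2, 5→0, 6→1, 7→7]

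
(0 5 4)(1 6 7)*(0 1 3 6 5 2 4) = (0 2 4 1 5)(3 6 7)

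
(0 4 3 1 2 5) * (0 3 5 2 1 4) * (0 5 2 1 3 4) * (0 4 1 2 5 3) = (0 3 4 5 1)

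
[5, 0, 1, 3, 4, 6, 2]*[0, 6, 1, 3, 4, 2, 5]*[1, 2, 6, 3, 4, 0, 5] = [6, 1, 5, 3, 4, 0, 2]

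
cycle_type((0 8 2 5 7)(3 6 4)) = 3.5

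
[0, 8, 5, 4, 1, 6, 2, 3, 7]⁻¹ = [0, 4, 6, 7, 3, 2, 5, 8, 1]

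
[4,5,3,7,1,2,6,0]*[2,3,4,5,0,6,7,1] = [0,6,5,1,3,4,7,2] 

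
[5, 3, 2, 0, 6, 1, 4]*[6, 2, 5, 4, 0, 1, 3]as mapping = [0→1, 1→4, 2→5, 3→6, 4→3, 5→2, 6→0]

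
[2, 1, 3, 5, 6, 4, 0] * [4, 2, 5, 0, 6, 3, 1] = [5, 2, 0, 3, 1, 6, 4]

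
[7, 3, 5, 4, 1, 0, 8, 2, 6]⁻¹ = [5, 4, 7, 1, 3, 2, 8, 0, 6]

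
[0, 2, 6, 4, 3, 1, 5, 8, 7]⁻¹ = [0, 5, 1, 4, 3, 6, 2, 8, 7]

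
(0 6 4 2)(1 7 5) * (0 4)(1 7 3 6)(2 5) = (0 1 3 6)(2 4 5 7)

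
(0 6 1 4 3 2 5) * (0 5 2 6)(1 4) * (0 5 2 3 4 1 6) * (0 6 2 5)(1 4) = (1 2 3 6 4)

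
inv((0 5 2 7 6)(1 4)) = (0 6 7 2 5)(1 4)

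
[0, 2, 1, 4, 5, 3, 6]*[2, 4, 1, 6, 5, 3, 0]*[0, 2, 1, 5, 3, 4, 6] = [1, 2, 3, 4, 5, 6, 0]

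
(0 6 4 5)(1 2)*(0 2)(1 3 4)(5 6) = (0 5 2 3 4 6 1)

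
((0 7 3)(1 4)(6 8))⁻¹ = (0 3 7)(1 4)(6 8)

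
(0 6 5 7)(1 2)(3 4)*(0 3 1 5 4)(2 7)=(0 6 4 1 7 3)(2 5)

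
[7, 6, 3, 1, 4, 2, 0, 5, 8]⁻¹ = [6, 3, 5, 2, 4, 7, 1, 0, 8]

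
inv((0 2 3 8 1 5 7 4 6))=(0 6 4 7 5 1 8 3 2)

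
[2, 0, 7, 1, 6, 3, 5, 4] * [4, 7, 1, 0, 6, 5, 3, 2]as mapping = [0→1, 1→4, 2→2, 3→7, 4→3, 5→0, 6→5, 7→6]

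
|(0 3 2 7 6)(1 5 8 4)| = 20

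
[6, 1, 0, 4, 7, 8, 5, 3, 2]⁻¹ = [2, 1, 8, 7, 3, 6, 0, 4, 5]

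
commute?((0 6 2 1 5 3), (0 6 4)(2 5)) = no:(0 6 2 1 5 3) * (0 6 4)(2 5) = (0 4)(1 2)(3 6 5), (0 6 4)(2 5) * (0 6 2 1 5 3) = (0 2 3)(1 5)(4 6)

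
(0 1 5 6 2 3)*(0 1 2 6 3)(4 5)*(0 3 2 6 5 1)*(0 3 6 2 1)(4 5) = (0 2 6 4)(1 5)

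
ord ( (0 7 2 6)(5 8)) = 4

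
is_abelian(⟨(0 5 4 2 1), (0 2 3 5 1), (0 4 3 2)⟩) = no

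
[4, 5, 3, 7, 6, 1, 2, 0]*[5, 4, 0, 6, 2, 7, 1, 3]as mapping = [0→2, 1→7, 2→6, 3→3, 4→1, 5→4, 6→0, 7→5]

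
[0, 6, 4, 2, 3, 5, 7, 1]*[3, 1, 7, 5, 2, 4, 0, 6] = [3, 0, 2, 7, 5, 4, 6, 1]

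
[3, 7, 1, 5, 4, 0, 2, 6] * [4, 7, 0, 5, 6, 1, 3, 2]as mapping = [0→5, 1→2, 2→7, 3→1, 4→6, 5→4, 6→0, 7→3]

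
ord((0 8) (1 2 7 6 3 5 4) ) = 14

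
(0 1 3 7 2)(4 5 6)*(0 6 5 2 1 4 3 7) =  (0 4 2 6 3)(1 7)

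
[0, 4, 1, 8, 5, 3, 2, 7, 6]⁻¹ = [0, 2, 6, 5, 1, 4, 8, 7, 3]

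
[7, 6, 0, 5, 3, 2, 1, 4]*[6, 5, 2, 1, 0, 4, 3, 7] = [7, 3, 6, 4, 1, 2, 5, 0]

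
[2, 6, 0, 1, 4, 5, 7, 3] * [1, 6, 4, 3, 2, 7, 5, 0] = [4, 5, 1, 6, 2, 7, 0, 3]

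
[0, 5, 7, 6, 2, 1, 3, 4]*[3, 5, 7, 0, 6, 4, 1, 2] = [3, 4, 2, 1, 7, 5, 0, 6]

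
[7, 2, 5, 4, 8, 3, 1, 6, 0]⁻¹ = [8, 6, 1, 5, 3, 2, 7, 0, 4]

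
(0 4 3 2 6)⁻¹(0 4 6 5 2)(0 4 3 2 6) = (0 5 6 4 3)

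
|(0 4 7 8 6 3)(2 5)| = 6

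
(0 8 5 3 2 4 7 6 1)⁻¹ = (0 1 6 7 4 2 3 5 8)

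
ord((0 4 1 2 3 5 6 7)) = 8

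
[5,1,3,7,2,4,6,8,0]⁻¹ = [8,1,4,2,5,0,6,3,7]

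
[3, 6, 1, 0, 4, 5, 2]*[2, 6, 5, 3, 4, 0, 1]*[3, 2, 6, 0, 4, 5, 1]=[0, 2, 1, 6, 4, 3, 5]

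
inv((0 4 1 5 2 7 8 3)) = (0 3 8 7 2 5 1 4)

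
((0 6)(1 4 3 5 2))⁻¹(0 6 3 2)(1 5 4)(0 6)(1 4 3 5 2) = (0 5 1 6)(2 3 4)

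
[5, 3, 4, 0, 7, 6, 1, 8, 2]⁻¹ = [3, 6, 8, 1, 2, 0, 5, 4, 7]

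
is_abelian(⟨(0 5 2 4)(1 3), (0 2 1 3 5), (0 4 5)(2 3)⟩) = no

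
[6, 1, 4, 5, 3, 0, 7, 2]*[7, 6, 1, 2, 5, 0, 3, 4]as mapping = [0→3, 1→6, 2→5, 3→0, 4→2, 5→7, 6→4, 7→1]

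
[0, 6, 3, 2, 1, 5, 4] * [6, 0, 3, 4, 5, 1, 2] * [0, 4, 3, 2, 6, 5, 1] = [1, 3, 6, 2, 0, 4, 5] 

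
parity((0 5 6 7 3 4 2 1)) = odd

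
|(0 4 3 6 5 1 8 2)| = 8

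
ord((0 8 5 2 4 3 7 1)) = 8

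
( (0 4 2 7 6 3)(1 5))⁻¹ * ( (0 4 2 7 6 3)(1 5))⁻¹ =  (0 6 2)(3 7 4)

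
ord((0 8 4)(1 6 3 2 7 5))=6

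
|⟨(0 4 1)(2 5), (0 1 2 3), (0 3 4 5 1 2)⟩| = 720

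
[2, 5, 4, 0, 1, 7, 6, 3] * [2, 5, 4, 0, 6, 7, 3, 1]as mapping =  [0→4, 1→7, 2→6, 3→2, 4→5, 5→1, 6→3, 7→0]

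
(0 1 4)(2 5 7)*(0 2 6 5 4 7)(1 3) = (0 3 1 7 6 5)(2 4)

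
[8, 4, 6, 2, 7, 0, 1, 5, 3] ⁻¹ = [5, 6, 3, 8, 1, 7, 2, 4, 0] 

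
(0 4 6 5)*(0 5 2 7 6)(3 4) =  (0 3 4)(2 7 6)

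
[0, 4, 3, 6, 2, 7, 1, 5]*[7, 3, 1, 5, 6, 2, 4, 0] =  [7, 6, 5, 4, 1, 0, 3, 2]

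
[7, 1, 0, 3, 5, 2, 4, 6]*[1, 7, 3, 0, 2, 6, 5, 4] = [4, 7, 1, 0, 6, 3, 2, 5]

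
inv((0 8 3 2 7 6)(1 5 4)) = (0 6 7 2 3 8)(1 4 5)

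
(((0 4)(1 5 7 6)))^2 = (1 7)(5 6)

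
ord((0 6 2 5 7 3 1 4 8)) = 9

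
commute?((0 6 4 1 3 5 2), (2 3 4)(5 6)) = no:(0 6 4 1 3 5 2)*(2 3 4)(5 6) = (0 5 3 6 2)(1 4), (2 3 4)(5 6)*(0 6 4 1 3 5 2) = (0 6 2 5 4)(1 3)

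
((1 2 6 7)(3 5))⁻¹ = (1 7 6 2)(3 5)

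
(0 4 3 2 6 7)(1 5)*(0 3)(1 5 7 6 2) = (0 4)(1 7 3)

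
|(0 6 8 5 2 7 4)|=7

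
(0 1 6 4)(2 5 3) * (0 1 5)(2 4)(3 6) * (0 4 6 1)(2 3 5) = (0 2 4)(1 5)(3 6)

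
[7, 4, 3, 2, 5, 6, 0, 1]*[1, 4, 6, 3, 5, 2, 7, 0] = [0, 5, 3, 6, 2, 7, 1, 4]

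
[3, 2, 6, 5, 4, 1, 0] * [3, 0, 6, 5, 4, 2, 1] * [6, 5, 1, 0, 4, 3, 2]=[3, 2, 5, 1, 4, 6, 0]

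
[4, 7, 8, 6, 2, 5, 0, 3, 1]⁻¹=[6, 8, 4, 7, 0, 5, 3, 1, 2]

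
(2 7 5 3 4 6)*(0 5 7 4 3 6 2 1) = (0 5 6 1) (2 4) 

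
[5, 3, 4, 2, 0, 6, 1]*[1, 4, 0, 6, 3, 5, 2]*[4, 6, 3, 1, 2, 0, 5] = [0, 5, 1, 4, 6, 3, 2]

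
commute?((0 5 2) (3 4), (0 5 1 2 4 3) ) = no:(0 5 2) (3 4)*(0 5 1 2 4 3) = (0 1 2 5 4), (0 5 1 2 4 3)*(0 5 2) (3 4) = (0 2 3 5 1) 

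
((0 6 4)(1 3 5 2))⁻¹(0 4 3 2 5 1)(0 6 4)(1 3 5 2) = (0 5 1 2 3 6)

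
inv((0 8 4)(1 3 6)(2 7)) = (0 4 8)(1 6 3)(2 7)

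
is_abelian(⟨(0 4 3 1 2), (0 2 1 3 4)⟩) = yes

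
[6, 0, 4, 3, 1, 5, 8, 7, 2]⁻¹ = [1, 4, 8, 3, 2, 5, 0, 7, 6]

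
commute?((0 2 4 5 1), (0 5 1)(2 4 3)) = no:(0 2 4 5 1)*(0 5 1)(2 4 3) = (0 4 1 5)(2 3), (0 5 1)(2 4 3)*(0 2 4 5 1) = (0 1 2 5)(3 4)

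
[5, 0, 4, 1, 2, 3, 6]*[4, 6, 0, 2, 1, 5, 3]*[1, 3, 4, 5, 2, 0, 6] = [0, 2, 3, 6, 1, 4, 5]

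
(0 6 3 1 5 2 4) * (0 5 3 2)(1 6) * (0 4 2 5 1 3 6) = (0 3)(1 6 5 4)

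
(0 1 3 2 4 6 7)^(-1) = (0 7 6 4 2 3 1)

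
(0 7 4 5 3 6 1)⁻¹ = (0 1 6 3 5 4 7)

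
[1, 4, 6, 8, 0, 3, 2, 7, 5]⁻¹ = [4, 0, 6, 5, 1, 8, 2, 7, 3]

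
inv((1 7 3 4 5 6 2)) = (1 2 6 5 4 3 7)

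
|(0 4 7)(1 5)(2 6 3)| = 6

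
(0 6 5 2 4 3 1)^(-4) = (0 2 1 5 3 6 4)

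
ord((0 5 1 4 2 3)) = 6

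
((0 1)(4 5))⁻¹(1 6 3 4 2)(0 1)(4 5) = (0 6 3 5 2)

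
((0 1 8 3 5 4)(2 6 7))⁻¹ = (0 4 5 3 8 1)(2 7 6)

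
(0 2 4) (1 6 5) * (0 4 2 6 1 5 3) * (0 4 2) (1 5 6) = (0 1 5 6 3 4 2) 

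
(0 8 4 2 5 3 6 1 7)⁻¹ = (0 7 1 6 3 5 2 4 8)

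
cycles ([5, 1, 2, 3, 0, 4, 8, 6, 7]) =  (0 5 4)(6 8 7)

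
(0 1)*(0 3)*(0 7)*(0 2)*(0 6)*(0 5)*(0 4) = (0 1 3 7 2 6 5 4) 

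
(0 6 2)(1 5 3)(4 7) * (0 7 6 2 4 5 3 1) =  (0 2 7 5 1 3)(4 6)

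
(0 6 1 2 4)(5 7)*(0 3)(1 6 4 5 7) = (0 4 3)(1 2 5)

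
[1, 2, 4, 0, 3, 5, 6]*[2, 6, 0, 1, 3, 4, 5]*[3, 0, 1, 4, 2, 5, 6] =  [6, 3, 4, 1, 0, 2, 5]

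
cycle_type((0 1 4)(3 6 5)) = 3^2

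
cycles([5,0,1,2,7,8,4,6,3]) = (0 5 8 3 2 1)(4 7 6)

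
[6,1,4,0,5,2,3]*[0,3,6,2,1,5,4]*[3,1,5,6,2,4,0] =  [2,6,1,3,4,0,5]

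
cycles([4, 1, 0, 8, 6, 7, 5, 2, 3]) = (0 4 6 5 7 2)(3 8)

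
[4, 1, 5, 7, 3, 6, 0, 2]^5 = [5, 1, 3, 0, 6, 7, 2, 4]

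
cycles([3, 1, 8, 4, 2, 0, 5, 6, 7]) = (0 3 4 2 8 7 6 5)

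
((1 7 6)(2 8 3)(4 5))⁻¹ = (1 6 7)(2 3 8)(4 5)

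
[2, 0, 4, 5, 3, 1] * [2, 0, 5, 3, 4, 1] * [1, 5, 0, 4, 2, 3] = [3, 0, 2, 5, 4, 1]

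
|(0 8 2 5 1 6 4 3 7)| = 9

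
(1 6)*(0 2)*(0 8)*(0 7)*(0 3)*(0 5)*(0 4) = (0 2 8 7 3 5 4)(1 6)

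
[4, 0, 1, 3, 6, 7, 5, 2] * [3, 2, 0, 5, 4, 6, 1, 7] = [4, 3, 2, 5, 1, 7, 6, 0]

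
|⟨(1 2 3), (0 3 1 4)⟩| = 120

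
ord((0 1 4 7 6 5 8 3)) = 8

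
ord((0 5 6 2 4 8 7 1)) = 8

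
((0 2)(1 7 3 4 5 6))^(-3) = (0 2)(1 4)(3 6)(5 7)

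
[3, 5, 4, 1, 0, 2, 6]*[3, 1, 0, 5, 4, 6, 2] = [5, 6, 4, 1, 3, 0, 2]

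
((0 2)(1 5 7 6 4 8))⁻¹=(0 2)(1 8 4 6 7 5)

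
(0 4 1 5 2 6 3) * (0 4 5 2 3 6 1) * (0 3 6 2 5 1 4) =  (0 1 5 6 2 4 3)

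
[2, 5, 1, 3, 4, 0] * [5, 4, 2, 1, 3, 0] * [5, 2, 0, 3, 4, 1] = [0, 5, 4, 2, 3, 1]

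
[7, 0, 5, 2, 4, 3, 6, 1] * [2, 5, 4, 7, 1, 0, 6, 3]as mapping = [0→3, 1→2, 2→0, 3→4, 4→1, 5→7, 6→6, 7→5]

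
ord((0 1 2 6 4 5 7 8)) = 8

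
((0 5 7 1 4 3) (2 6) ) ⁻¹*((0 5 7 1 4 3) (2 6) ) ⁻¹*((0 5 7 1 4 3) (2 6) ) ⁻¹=(0 1) (2 6) (3 7) (4 5) 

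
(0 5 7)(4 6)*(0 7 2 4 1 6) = (0 5 2 4)(1 6)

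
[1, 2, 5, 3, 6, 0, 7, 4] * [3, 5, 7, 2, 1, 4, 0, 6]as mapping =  [0→5, 1→7, 2→4, 3→2, 4→0, 5→3, 6→6, 7→1]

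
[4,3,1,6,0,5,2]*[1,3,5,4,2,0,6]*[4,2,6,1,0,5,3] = [6,0,1,3,2,4,5]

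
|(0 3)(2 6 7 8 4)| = 10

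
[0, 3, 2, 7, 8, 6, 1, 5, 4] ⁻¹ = [0, 6, 2, 1, 8, 7, 5, 3, 4] 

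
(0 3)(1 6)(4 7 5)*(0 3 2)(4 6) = (0 2)(1 4 7 5 6)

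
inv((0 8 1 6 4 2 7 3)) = (0 3 7 2 4 6 1 8)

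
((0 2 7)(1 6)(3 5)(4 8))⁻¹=(0 7 2)(1 6)(3 5)(4 8)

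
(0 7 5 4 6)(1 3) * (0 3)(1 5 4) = (0 7 4 6 3 5 1)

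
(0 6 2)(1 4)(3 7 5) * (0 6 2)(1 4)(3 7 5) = (0 2 6)(3 5 7)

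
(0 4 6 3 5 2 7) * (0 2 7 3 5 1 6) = (0 4)(1 6 5 7 2 3)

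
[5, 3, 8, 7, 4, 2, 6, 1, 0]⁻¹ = [8, 7, 5, 1, 4, 0, 6, 3, 2]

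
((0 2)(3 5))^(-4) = ()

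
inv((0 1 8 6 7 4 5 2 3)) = (0 3 2 5 4 7 6 8 1)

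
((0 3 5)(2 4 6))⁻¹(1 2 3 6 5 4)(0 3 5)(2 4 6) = (0 6 1 4 5 2)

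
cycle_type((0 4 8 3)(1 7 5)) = 3.4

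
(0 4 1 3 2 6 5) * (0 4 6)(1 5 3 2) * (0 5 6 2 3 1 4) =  (0 2 5)(1 3 4 6)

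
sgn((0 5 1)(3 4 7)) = 1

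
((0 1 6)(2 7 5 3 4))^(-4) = (0 6 1)(2 7 5 3 4)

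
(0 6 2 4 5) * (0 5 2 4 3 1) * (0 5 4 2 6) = (1 5 4 6 2 3)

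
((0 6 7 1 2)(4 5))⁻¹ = (0 2 1 7 6)(4 5)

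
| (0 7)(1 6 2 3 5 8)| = 6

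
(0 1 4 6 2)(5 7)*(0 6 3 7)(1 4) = (0 4 3 7 5)(2 6)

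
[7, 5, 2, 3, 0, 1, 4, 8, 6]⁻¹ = [4, 5, 2, 3, 6, 1, 8, 0, 7]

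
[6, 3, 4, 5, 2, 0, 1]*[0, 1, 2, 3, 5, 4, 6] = [6, 3, 5, 4, 2, 0, 1]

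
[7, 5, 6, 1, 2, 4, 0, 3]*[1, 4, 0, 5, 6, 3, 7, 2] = [2, 3, 7, 4, 0, 6, 1, 5]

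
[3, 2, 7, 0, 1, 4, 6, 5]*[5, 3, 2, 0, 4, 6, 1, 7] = [0, 2, 7, 5, 3, 4, 1, 6]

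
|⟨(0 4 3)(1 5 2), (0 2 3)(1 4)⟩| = 720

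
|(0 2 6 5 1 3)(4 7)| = 6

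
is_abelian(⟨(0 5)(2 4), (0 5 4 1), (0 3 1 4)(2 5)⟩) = no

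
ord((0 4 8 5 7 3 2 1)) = 8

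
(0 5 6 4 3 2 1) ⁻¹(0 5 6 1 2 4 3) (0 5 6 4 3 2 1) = (0 1 3 2 5 6 4) 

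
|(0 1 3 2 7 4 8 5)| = 8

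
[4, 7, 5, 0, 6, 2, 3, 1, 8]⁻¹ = [3, 7, 5, 6, 0, 2, 4, 1, 8]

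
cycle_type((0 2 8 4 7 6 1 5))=8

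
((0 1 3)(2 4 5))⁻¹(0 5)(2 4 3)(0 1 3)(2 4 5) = (0 4 5)(1 2)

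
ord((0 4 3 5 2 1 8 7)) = 8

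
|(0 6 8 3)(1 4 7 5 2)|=20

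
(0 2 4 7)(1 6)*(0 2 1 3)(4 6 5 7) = (0 1 5 7 2 6 3)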